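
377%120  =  17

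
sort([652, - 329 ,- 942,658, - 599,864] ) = [ - 942, - 599, - 329,652,658, 864] 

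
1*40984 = 40984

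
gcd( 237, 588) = 3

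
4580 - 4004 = 576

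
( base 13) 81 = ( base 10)105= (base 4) 1221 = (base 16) 69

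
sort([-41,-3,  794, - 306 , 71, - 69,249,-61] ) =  [-306 ,- 69,-61,-41 ,-3,71,  249, 794] 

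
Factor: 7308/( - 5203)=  - 2^2*3^2*7^1*11^( - 2) * 29^1*43^( - 1)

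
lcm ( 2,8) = 8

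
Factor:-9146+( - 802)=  - 2^2*3^1*829^1=- 9948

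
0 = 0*187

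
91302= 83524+7778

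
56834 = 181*314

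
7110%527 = 259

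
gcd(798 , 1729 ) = 133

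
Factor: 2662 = 2^1*11^3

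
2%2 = 0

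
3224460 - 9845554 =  - 6621094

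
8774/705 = 12+314/705  =  12.45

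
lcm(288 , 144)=288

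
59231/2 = 59231/2 =29615.50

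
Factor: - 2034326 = -2^1*7^1*331^1*439^1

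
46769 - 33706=13063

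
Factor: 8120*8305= 2^3*5^2 * 7^1*11^1*29^1*151^1 =67436600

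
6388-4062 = 2326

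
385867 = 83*4649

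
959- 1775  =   - 816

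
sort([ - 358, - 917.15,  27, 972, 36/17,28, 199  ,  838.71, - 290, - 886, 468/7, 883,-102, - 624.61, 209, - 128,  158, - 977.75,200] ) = [-977.75,  -  917.15, - 886, - 624.61 ,-358, - 290, - 128, - 102, 36/17, 27,28 , 468/7,158,  199,200 , 209,  838.71, 883,972]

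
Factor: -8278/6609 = -2^1*3^(-1 )*2203^(- 1)*4139^1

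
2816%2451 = 365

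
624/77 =624/77=8.10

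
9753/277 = 35 + 58/277 = 35.21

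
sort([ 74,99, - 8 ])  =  [ - 8 , 74,99 ] 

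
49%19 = 11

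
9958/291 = 9958/291 = 34.22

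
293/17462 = 293/17462 = 0.02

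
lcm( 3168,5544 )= 22176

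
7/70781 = 7/70781=0.00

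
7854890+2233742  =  10088632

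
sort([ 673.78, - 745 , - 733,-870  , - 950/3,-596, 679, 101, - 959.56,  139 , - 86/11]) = [ - 959.56,-870, - 745, - 733, - 596,  -  950/3,  -  86/11,  101, 139, 673.78, 679]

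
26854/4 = 13427/2 = 6713.50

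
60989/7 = 60989/7=8712.71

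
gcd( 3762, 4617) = 171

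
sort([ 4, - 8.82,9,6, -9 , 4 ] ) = [ - 9, - 8.82,4, 4, 6,9] 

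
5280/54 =97+7/9= 97.78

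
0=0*9574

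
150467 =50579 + 99888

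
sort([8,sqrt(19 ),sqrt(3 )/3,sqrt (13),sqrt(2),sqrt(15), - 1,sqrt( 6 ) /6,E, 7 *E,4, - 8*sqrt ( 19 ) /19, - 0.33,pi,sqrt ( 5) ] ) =[-8 * sqrt(19 ) /19,- 1 ,-0.33,sqrt( 6 ) /6,sqrt (3)/3,sqrt( 2 ),sqrt ( 5),E,pi,sqrt (13 )  ,  sqrt(15 ),4,  sqrt( 19 ), 8,7*E] 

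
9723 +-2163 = 7560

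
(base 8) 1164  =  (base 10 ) 628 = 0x274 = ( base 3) 212021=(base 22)16c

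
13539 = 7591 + 5948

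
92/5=92/5= 18.40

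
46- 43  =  3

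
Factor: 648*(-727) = - 2^3*3^4 * 727^1 = - 471096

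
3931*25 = 98275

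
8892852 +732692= 9625544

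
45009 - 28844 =16165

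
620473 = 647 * 959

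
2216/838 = 2 +270/419 = 2.64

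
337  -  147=190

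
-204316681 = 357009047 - 561325728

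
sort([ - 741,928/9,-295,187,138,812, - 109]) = [ - 741, - 295, - 109,928/9,  138, 187,812]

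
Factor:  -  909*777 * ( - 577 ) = 407531061 = 3^3*7^1*37^1  *  101^1*577^1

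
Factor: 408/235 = 2^3*3^1*5^(  -  1)*17^1*47^ ( - 1)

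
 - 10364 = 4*( - 2591) 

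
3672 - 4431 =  -759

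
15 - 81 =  - 66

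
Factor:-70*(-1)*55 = 2^1*5^2*7^1*11^1 = 3850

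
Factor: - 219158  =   - 2^1 * 109579^1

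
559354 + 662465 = 1221819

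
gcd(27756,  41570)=2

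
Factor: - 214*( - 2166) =2^2*3^1*19^2*107^1 = 463524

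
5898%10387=5898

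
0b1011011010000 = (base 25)98f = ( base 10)5840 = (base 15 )1ae5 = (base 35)4qu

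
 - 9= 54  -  63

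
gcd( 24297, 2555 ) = 7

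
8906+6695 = 15601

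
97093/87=97093/87= 1116.01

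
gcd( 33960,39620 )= 5660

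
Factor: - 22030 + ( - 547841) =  - 569871 =- 3^2*23^1* 2753^1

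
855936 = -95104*( - 9) 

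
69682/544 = 34841/272 = 128.09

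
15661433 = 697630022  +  -681968589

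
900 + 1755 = 2655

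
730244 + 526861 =1257105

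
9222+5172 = 14394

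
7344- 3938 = 3406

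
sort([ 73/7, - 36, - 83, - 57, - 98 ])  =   [ - 98,-83, - 57, - 36,73/7 ] 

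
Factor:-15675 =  - 3^1 * 5^2 * 11^1 *19^1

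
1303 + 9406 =10709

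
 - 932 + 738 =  - 194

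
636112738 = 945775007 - 309662269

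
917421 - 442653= 474768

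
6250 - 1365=4885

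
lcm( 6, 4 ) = 12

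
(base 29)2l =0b1001111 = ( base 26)31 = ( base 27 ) 2P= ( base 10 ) 79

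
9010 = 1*9010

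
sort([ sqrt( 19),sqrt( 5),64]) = [ sqrt( 5 ),sqrt( 19),  64]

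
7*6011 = 42077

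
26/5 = 5 + 1/5 = 5.20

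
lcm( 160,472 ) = 9440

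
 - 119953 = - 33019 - 86934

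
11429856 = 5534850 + 5895006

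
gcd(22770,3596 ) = 2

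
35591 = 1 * 35591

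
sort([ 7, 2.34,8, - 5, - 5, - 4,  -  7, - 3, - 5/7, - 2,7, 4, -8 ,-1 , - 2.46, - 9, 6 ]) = [ - 9,  -  8, - 7, - 5, - 5, - 4,-3, - 2.46 ,-2, - 1, - 5/7,2.34,4,6,7, 7,8]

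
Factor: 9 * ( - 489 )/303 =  - 1467/101 = - 3^2*101^( - 1)*163^1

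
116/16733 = 4/577 = 0.01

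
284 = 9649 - 9365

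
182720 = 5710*32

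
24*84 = 2016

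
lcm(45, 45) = 45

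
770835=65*11859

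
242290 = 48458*5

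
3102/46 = 67 + 10/23= 67.43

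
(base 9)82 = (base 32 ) 2a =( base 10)74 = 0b1001010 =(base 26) 2M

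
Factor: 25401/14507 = 3^1*89^(-1 )*163^ ( - 1 ) *8467^1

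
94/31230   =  47/15615 =0.00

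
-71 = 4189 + - 4260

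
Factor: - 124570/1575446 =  - 62285/787723 = - 5^1*113^( - 1) * 6971^(  -  1) * 12457^1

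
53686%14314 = 10744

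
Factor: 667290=2^1 * 3^1*5^1*13^1*29^1*59^1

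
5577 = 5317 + 260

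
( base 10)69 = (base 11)63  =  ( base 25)2j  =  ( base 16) 45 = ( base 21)36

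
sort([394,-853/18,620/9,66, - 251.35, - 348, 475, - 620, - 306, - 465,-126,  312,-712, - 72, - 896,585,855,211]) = [ - 896 , - 712,  -  620, - 465,-348, - 306, - 251.35, - 126, - 72, - 853/18,66,620/9 , 211, 312,394, 475, 585 , 855]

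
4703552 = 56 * 83992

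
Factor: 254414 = 2^1 * 127207^1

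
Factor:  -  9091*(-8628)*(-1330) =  - 104321406840= - 2^3*3^1*5^1*7^1*19^1*719^1 * 9091^1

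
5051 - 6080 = - 1029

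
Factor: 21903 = 3^1*7^2*149^1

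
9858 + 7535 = 17393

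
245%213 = 32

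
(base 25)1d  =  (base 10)38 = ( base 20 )1i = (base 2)100110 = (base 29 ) 19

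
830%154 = 60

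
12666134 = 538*23543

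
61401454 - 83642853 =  - 22241399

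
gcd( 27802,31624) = 2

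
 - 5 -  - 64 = 59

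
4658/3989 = 4658/3989= 1.17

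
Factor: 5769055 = 5^1 * 1153811^1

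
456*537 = 244872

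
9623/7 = 1374+5/7  =  1374.71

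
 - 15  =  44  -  59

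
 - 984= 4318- 5302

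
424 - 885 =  - 461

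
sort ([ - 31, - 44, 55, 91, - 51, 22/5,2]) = [ - 51, - 44, - 31 , 2,22/5, 55, 91 ]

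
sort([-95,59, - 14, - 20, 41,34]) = [  -  95, - 20, - 14, 34,41,59]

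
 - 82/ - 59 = 82/59  =  1.39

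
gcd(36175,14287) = 1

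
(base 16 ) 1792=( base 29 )752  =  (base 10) 6034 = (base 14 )22b0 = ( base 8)13622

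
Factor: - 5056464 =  - 2^4*3^1*7^1*101^1*149^1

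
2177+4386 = 6563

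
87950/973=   87950/973 = 90.39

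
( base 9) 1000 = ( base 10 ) 729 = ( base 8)1331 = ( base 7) 2061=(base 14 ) 3a1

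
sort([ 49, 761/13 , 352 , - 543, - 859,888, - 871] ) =[ - 871, - 859, - 543,49,761/13,352 , 888 ]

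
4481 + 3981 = 8462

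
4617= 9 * 513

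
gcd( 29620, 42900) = 20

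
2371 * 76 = 180196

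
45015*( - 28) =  - 1260420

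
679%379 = 300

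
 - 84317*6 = - 505902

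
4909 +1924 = 6833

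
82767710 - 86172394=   -  3404684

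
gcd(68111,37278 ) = 1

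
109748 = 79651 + 30097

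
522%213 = 96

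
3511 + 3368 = 6879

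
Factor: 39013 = 13^1*3001^1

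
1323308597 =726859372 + 596449225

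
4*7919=31676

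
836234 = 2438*343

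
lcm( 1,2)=2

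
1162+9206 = 10368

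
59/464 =59/464  =  0.13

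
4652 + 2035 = 6687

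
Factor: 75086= 2^1 * 11^1*3413^1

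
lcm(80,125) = 2000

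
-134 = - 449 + 315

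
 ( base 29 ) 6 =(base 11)6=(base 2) 110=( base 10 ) 6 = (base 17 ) 6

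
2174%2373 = 2174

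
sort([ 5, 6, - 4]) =[ - 4,  5 , 6]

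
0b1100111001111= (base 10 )6607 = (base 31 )6R4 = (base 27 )91j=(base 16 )19cf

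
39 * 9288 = 362232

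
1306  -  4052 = -2746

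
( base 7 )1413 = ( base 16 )225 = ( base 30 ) I9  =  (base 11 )45a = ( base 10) 549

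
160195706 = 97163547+63032159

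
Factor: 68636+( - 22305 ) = 46331=107^1 * 433^1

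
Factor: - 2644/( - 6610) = 2^1*5^(-1 )=   2/5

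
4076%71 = 29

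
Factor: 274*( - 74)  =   - 20276  =  - 2^2*37^1*137^1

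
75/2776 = 75/2776 = 0.03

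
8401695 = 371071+8030624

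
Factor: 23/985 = 5^( - 1 )*23^1*197^(-1 ) 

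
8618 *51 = 439518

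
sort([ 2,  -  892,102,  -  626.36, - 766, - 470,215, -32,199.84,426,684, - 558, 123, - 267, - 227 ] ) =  [ - 892, - 766, - 626.36,-558, - 470, - 267, - 227, - 32,2, 102,123,199.84,215, 426, 684]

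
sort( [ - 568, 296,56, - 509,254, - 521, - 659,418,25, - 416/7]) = [ - 659, - 568,- 521, - 509, - 416/7, 25, 56 , 254, 296, 418] 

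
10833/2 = 10833/2 = 5416.50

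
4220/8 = 527 + 1/2 =527.50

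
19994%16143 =3851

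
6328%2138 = 2052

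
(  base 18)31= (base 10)55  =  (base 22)2b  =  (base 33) 1m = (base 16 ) 37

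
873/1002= 291/334=0.87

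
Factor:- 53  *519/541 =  - 3^1 * 53^1*173^1*541^( - 1) = - 27507/541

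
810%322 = 166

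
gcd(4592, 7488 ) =16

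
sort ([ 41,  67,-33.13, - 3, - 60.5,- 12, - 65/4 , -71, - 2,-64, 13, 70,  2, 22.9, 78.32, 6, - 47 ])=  [-71, - 64, - 60.5,-47, - 33.13,  -  65/4, - 12 ,  -  3,-2, 2, 6,13, 22.9, 41, 67,  70,78.32 ]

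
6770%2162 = 284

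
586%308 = 278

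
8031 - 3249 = 4782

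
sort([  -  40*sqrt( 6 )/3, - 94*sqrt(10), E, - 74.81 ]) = [ - 94*sqrt( 10), - 74.81,  -  40*sqrt(6 )/3,E] 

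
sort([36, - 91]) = [ - 91, 36 ]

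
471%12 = 3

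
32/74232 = 4/9279 = 0.00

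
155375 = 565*275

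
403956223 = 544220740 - 140264517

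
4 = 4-0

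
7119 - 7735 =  - 616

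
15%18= 15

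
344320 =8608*40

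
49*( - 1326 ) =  - 64974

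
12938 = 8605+4333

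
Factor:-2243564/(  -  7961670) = 1121782/3980835=2^1*3^(-2) * 5^(-1 ) * 88463^( - 1)*560891^1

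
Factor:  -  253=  - 11^1*23^1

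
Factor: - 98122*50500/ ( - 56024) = 619395125/7003=   5^3*47^( - 1) * 71^1*101^1*149^ ( - 1)*691^1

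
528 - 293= 235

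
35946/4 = 8986 + 1/2 = 8986.50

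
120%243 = 120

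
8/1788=2/447= 0.00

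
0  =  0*608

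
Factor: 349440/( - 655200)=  - 2^3*3^( - 1)*5^( - 1) = - 8/15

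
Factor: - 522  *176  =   - 2^5*3^2*11^1* 29^1  =  - 91872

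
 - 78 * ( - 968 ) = 75504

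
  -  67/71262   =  - 67/71262 =- 0.00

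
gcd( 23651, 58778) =1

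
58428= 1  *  58428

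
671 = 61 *11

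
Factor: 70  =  2^1*5^1 * 7^1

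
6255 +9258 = 15513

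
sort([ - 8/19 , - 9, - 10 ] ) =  [ - 10, - 9, - 8/19 ] 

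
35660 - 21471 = 14189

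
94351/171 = 94351/171 =551.76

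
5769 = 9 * 641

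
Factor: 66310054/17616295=2^1*5^ ( - 1)*31^1*1669^( - 1)*2111^( - 1 )*1069517^1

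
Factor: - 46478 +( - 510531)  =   - 557009 = - 653^1*853^1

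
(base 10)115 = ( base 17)6d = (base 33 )3g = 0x73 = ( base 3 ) 11021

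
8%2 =0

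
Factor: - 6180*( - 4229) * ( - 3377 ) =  -2^2*3^1*5^1*11^1*103^1*307^1*4229^1  =  - 88258637940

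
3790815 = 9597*395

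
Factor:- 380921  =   - 313^1*1217^1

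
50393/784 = 7199/112 = 64.28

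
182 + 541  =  723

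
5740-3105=2635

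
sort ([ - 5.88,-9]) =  [ - 9, - 5.88]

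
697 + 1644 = 2341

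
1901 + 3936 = 5837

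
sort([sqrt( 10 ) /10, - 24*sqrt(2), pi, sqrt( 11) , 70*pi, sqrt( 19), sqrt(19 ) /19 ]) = [ - 24*sqrt(2 ), sqrt( 19 )/19, sqrt(10)/10  ,  pi, sqrt( 11 ), sqrt ( 19 ), 70*pi ] 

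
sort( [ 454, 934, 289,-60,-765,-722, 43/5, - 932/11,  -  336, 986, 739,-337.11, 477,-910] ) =[-910,  -  765, - 722, - 337.11, - 336,-932/11, -60, 43/5, 289,  454, 477, 739, 934, 986 ]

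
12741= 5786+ 6955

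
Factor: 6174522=2^1*3^3*114343^1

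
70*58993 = 4129510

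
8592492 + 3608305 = 12200797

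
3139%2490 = 649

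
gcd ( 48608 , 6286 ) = 14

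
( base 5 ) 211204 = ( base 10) 7054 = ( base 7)26365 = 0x1b8e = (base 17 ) 176g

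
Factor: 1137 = 3^1* 379^1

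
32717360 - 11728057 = 20989303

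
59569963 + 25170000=84739963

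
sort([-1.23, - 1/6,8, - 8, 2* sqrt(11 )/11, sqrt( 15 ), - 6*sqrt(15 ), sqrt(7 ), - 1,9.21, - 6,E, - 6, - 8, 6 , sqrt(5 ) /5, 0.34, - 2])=[  -  6*sqrt(15 ) ,- 8, - 8, - 6, - 6,  -  2, - 1.23,  -  1, - 1/6 , 0.34, sqrt(5)/5,2*sqrt( 11)/11,  sqrt(7) , E,sqrt( 15 ), 6 , 8 , 9.21 ]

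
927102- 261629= 665473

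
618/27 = 206/9 = 22.89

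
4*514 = 2056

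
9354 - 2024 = 7330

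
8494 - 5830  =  2664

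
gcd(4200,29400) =4200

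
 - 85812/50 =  - 1717 + 19/25 = - 1716.24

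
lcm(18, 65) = 1170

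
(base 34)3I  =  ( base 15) 80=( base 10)120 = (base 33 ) 3l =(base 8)170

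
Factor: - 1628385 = -3^1*5^1 * 11^1*71^1*139^1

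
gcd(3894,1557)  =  3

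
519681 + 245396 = 765077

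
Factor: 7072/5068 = 2^3 * 7^( - 1) *13^1*17^1*181^( - 1)  =  1768/1267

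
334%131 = 72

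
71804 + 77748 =149552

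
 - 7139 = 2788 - 9927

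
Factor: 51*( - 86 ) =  - 4386 = - 2^1*3^1*17^1*43^1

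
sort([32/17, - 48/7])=[ - 48/7, 32/17 ]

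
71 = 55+16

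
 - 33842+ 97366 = 63524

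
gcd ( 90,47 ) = 1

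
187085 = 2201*85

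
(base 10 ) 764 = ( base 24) 17k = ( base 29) QA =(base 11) 635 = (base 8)1374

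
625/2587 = 625/2587 = 0.24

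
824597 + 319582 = 1144179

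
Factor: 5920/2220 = 2^3 * 3^( -1 )=8/3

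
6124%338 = 40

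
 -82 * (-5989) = 491098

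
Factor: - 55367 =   -  13^1*4259^1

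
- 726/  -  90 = 8 + 1/15 = 8.07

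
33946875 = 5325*6375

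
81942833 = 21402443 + 60540390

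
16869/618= 5623/206=27.30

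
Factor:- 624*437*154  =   - 41993952 = -  2^5*3^1*7^1*11^1*13^1*19^1*23^1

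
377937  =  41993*9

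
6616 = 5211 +1405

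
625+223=848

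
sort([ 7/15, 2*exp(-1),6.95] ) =[7/15,2 * exp( - 1 ),6.95]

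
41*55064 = 2257624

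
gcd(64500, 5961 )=3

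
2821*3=8463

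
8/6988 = 2/1747 = 0.00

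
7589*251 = 1904839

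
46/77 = 46/77 = 0.60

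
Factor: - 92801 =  - 92801^1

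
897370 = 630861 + 266509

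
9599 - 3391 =6208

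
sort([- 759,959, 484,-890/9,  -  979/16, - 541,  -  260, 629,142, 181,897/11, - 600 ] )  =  [ - 759, - 600,-541,  -  260, - 890/9, - 979/16,897/11,142, 181 , 484 , 629,959]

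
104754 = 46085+58669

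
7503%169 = 67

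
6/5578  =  3/2789 = 0.00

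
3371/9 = 374+5/9  =  374.56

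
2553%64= 57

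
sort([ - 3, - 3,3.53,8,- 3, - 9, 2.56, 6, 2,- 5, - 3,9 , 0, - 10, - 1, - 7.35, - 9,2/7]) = [-10, - 9,  -  9, - 7.35, - 5, - 3,-3, - 3,  -  3, - 1, 0,  2/7,2  ,  2.56,3.53,6,8, 9]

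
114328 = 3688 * 31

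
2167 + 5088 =7255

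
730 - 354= 376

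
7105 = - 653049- - 660154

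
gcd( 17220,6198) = 6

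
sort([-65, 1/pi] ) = [ - 65,1/pi ]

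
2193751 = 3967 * 553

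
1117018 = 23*48566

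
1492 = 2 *746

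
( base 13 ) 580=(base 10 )949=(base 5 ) 12244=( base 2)1110110101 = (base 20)279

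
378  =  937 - 559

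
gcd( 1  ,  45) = 1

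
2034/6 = 339 = 339.00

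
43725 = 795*55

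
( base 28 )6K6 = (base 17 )1140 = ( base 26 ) 7ki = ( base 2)1010010010110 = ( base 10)5270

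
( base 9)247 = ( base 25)85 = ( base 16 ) cd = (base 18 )b7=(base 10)205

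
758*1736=1315888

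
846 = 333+513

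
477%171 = 135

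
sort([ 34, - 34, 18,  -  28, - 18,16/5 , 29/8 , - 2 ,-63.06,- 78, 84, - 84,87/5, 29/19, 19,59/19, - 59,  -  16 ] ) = [ - 84, - 78, - 63.06, - 59, - 34,  -  28, - 18,  -  16, - 2, 29/19, 59/19,16/5 , 29/8, 87/5, 18, 19,34, 84]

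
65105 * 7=455735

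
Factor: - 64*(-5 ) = 320 = 2^6* 5^1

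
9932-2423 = 7509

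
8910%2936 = 102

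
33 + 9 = 42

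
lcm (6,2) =6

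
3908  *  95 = 371260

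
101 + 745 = 846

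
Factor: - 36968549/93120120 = - 2^(-3 )*3^( - 2)*5^( - 1)*37^( - 1) * 109^1*6991^(-1 )*339161^1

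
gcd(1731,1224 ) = 3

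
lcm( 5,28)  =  140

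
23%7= 2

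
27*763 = 20601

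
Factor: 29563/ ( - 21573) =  - 3^(-3 )*37^1= - 37/27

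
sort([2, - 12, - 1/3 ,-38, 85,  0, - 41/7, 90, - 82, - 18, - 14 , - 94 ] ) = [ - 94, - 82,-38, - 18, - 14, - 12, - 41/7, - 1/3,0,2,85, 90]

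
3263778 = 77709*42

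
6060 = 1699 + 4361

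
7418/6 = 1236 + 1/3= 1236.33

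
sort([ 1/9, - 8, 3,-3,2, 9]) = [ - 8, - 3,1/9, 2,3, 9]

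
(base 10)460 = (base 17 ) 1A1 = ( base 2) 111001100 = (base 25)ia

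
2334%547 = 146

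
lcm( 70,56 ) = 280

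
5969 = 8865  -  2896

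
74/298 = 37/149 = 0.25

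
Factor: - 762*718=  - 2^2*3^1* 127^1*359^1  =  - 547116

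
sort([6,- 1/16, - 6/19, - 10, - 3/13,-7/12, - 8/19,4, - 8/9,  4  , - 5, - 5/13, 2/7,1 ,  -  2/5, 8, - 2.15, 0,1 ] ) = [ - 10,-5, - 2.15, - 8/9, - 7/12, - 8/19, - 2/5,-5/13, - 6/19, - 3/13, - 1/16, 0, 2/7, 1, 1, 4, 4,6, 8 ] 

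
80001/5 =16000 + 1/5 = 16000.20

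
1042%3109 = 1042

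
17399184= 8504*2046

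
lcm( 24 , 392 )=1176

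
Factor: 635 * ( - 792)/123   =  -167640/41 = -2^3 * 3^1*5^1*11^1*41^( - 1)*127^1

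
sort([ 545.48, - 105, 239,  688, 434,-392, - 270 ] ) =[ - 392, - 270, - 105, 239, 434,545.48, 688]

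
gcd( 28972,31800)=4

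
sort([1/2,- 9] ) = [ - 9,1/2]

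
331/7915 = 331/7915 = 0.04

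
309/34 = 309/34  =  9.09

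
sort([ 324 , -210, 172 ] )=[-210, 172, 324 ]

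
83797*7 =586579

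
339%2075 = 339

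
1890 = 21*90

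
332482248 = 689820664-357338416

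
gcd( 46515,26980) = 5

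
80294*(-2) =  - 160588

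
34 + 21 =55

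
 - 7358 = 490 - 7848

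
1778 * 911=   1619758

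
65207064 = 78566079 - 13359015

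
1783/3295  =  1783/3295 =0.54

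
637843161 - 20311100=617532061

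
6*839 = 5034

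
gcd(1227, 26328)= 3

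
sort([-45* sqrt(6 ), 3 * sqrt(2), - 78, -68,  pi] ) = [ - 45 * sqrt(6), - 78, - 68,  pi, 3*sqrt(2 )] 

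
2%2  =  0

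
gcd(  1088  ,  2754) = 34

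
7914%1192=762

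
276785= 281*985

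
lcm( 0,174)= 0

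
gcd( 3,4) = 1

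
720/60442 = 360/30221 = 0.01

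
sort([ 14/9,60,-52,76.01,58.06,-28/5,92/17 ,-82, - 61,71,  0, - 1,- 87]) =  [  -  87, - 82,-61, - 52, - 28/5, - 1, 0,  14/9,92/17,58.06,60, 71,76.01 ] 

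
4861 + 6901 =11762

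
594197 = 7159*83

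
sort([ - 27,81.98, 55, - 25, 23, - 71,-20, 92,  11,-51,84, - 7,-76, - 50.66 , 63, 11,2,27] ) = [- 76,-71, - 51, - 50.66, - 27,-25, - 20 , -7, 2, 11, 11,23,27,55, 63,  81.98,84,92]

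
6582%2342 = 1898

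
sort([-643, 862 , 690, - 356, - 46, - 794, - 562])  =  [ - 794,-643,  -  562, - 356, - 46, 690, 862]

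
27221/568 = 47 + 525/568 = 47.92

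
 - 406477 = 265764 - 672241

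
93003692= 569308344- 476304652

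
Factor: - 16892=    - 2^2*41^1*103^1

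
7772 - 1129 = 6643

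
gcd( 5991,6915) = 3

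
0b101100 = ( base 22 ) 20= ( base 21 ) 22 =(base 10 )44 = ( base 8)54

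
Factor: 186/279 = 2^1*3^( - 1 ) = 2/3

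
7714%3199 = 1316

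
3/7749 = 1/2583 = 0.00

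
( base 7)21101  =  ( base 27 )73B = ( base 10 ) 5195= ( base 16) 144B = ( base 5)131240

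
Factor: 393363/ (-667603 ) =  -3^3 * 17^1*19^( - 1) * 41^ (-1) = -  459/779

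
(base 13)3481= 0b1110011001100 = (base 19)1180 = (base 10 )7372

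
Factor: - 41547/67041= -3^( - 2) * 11^1*13^( - 1) * 191^( - 1)*1259^1 =- 13849/22347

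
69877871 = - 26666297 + 96544168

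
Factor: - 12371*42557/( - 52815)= 526472647/52815 = 3^( - 1 )*5^( - 1) * 7^( - 1)*89^1*139^1*503^( - 1)*42557^1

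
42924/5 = 8584 + 4/5= 8584.80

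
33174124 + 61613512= 94787636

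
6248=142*44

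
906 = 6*151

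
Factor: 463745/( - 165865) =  -137/49 = - 7^( - 2)*137^1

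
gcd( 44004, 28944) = 12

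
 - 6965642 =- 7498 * 929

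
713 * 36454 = 25991702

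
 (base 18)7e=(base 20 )70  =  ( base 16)8c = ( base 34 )44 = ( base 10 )140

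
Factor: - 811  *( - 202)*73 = 2^1*73^1 * 101^1*811^1 =11959006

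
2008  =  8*251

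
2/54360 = 1/27180 = 0.00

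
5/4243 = 5/4243= 0.00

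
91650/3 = 30550 = 30550.00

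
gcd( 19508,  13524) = 4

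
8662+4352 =13014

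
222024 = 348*638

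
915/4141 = 915/4141 =0.22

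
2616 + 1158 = 3774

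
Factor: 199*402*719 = 2^1*3^1*67^1*199^1*719^1 = 57518562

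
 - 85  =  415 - 500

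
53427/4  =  13356 + 3/4 = 13356.75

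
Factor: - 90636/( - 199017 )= 2^2 * 3^(-6 )*83^1 = 332/729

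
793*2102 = 1666886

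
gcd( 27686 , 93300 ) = 2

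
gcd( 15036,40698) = 42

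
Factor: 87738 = 2^1*3^1*7^1*2089^1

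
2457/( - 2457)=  - 1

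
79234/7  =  11319+1/7 =11319.14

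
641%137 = 93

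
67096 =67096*1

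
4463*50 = 223150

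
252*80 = 20160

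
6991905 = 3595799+3396106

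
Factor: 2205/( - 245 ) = - 3^2=- 9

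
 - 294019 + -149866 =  - 443885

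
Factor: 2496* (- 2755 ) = -6876480 = - 2^6*  3^1*5^1*13^1*19^1*29^1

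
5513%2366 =781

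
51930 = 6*8655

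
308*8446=2601368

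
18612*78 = 1451736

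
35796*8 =286368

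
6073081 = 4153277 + 1919804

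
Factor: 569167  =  53^1*10739^1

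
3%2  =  1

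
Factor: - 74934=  - 2^1*3^2*23^1*181^1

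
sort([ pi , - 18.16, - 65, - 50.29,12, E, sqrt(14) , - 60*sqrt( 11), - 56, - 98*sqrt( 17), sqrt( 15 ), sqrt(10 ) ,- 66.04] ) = [ - 98*sqrt(17 ),-60*sqrt ( 11 ), - 66.04, - 65, - 56, - 50.29,  -  18.16,E,pi,sqrt( 10),sqrt( 14), sqrt( 15 ), 12]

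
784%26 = 4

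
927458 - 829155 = 98303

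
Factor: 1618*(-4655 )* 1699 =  - 12796511210  =  -2^1*5^1*7^2*19^1*809^1*1699^1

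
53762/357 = 53762/357 = 150.59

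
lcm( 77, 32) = 2464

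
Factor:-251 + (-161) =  - 2^2*103^1 = -412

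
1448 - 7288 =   -  5840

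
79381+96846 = 176227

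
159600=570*280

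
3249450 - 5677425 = -2427975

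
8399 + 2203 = 10602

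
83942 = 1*83942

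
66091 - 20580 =45511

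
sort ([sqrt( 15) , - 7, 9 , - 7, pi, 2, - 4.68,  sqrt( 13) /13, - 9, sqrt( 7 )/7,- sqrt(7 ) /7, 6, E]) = [-9,- 7, - 7,  -  4.68, - sqrt(  7)/7, sqrt(13 )/13, sqrt( 7 )/7, 2,  E, pi, sqrt( 15 ), 6, 9]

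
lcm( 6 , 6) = 6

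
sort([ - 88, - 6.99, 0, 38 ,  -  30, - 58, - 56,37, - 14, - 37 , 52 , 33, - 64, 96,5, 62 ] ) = [ - 88, - 64, - 58, - 56, - 37, - 30, - 14, - 6.99,0,5,33, 37, 38, 52,62,96 ] 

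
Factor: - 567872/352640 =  - 2^( - 1) * 5^( - 1) * 29^(-1)* 467^1= - 467/290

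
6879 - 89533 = -82654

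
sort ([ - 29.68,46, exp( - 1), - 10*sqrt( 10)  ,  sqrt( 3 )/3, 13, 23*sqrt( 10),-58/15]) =[ - 10*sqrt( 10), - 29.68,-58/15, exp( - 1),sqrt( 3)/3,13,46, 23*sqrt( 10 )]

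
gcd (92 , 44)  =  4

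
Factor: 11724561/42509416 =2^( - 3 )  *3^3  *  434243^1*5313677^( - 1) 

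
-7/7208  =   - 7/7208= - 0.00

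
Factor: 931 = 7^2 *19^1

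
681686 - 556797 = 124889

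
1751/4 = 1751/4 = 437.75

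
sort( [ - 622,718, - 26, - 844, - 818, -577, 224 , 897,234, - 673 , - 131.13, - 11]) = [ - 844, - 818, - 673, - 622, - 577 ,-131.13, - 26, -11, 224, 234,718,897]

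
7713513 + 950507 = 8664020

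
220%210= 10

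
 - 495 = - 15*33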